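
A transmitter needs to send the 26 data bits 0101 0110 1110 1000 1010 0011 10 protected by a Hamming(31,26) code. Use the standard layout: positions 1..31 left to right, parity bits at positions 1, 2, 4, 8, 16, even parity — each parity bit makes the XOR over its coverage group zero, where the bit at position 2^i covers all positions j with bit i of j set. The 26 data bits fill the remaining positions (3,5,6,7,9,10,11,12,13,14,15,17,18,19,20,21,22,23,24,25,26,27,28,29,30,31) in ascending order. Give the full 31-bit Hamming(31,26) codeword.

Place data bits at non-power-of-two positions: b3=0, b5=1, b6=0, b7=1, b9=0, b10=1, b11=1, b12=0, b13=1, b14=1, b15=1, b17=0, b18=1, b19=0, b20=0, b21=0, b22=1, b23=0, b24=1, b25=0, b26=0, b27=0, b28=1, b29=1, b30=1, b31=0.
p1 = XOR of data positions {3,5,7,9,11,13,15,17,19,21,23,25,27,29,31} = 0⊕1⊕1⊕0⊕1⊕1⊕1⊕0⊕0⊕0⊕0⊕0⊕0⊕1⊕0 = 0
p2 = XOR of data positions {3,6,7,10,11,14,15,18,19,22,23,26,27,30,31} = 0⊕0⊕1⊕1⊕1⊕1⊕1⊕1⊕0⊕1⊕0⊕0⊕0⊕1⊕0 = 0
p4 = XOR of data positions {5,6,7,12,13,14,15,20,21,22,23,28,29,30,31} = 1⊕0⊕1⊕0⊕1⊕1⊕1⊕0⊕0⊕1⊕0⊕1⊕1⊕1⊕0 = 1
p8 = XOR of data positions {9,10,11,12,13,14,15,24,25,26,27,28,29,30,31} = 0⊕1⊕1⊕0⊕1⊕1⊕1⊕1⊕0⊕0⊕0⊕1⊕1⊕1⊕0 = 1
p16 = XOR of data positions {17,18,19,20,21,22,23,24,25,26,27,28,29,30,31} = 0⊕1⊕0⊕0⊕0⊕1⊕0⊕1⊕0⊕0⊕0⊕1⊕1⊕1⊕0 = 0
Codeword b1..b31 = 0001101101101110010001010001110

0001101101101110010001010001110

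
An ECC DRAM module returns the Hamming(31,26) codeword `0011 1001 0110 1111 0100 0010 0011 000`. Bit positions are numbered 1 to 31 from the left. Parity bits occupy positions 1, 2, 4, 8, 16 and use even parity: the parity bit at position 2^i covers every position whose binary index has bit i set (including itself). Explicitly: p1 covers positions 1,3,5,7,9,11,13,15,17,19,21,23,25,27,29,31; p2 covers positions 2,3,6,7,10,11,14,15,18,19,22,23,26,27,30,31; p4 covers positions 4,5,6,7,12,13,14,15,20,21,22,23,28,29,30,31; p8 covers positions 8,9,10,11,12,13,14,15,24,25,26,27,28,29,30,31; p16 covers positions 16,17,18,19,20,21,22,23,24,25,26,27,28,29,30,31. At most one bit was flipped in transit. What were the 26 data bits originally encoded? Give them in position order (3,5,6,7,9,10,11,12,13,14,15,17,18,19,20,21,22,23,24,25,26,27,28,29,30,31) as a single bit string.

s1: b1⊕b3⊕b5⊕b7⊕b9⊕b11⊕b13⊕b15⊕b17⊕b19⊕b21⊕b23⊕b25⊕b27⊕b29⊕b31 = 0⊕1⊕1⊕0⊕0⊕1⊕1⊕1⊕0⊕0⊕0⊕1⊕0⊕1⊕0⊕0 = 1
s2: b2⊕b3⊕b6⊕b7⊕b10⊕b11⊕b14⊕b15⊕b18⊕b19⊕b22⊕b23⊕b26⊕b27⊕b30⊕b31 = 0⊕1⊕0⊕0⊕1⊕1⊕1⊕1⊕1⊕0⊕0⊕1⊕0⊕1⊕0⊕0 = 0
s4: b4⊕b5⊕b6⊕b7⊕b12⊕b13⊕b14⊕b15⊕b20⊕b21⊕b22⊕b23⊕b28⊕b29⊕b30⊕b31 = 1⊕1⊕0⊕0⊕0⊕1⊕1⊕1⊕0⊕0⊕0⊕1⊕1⊕0⊕0⊕0 = 1
s8: b8⊕b9⊕b10⊕b11⊕b12⊕b13⊕b14⊕b15⊕b24⊕b25⊕b26⊕b27⊕b28⊕b29⊕b30⊕b31 = 1⊕0⊕1⊕1⊕0⊕1⊕1⊕1⊕0⊕0⊕0⊕1⊕1⊕0⊕0⊕0 = 0
s16: b16⊕b17⊕b18⊕b19⊕b20⊕b21⊕b22⊕b23⊕b24⊕b25⊕b26⊕b27⊕b28⊕b29⊕b30⊕b31 = 1⊕0⊕1⊕0⊕0⊕0⊕0⊕1⊕0⊕0⊕0⊕1⊕1⊕0⊕0⊕0 = 1
Syndrome (s16...s1) = 10101 → position 21.
Flip bit 21: corrected codeword = 0011100101101111010010100011000
Data bits at positions 3,5,6,7,9,10,11,12,13,14,15,17,18,19,20,21,22,23,24,25,26,27,28,29,30,31: 11000110111010010100011000

11000110111010010100011000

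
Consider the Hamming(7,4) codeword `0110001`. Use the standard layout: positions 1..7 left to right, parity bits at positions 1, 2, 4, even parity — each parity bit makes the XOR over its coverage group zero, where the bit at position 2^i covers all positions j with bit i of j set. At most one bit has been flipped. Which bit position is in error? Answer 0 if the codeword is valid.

6

s1: b1⊕b3⊕b5⊕b7 = 0⊕1⊕0⊕1 = 0
s2: b2⊕b3⊕b6⊕b7 = 1⊕1⊕0⊕1 = 1
s4: b4⊕b5⊕b6⊕b7 = 0⊕0⊕0⊕1 = 1
Syndrome (s4...s1) = 110 → position 6.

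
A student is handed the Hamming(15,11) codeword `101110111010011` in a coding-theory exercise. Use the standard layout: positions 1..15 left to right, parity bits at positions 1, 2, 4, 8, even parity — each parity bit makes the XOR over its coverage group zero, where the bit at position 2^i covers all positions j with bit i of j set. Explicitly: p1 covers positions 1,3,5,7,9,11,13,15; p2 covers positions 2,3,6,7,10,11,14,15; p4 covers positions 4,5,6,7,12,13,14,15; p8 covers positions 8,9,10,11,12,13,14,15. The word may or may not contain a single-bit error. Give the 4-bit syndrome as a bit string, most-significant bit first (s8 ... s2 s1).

s1: b1⊕b3⊕b5⊕b7⊕b9⊕b11⊕b13⊕b15 = 1⊕1⊕1⊕1⊕1⊕1⊕0⊕1 = 1
s2: b2⊕b3⊕b6⊕b7⊕b10⊕b11⊕b14⊕b15 = 0⊕1⊕0⊕1⊕0⊕1⊕1⊕1 = 1
s4: b4⊕b5⊕b6⊕b7⊕b12⊕b13⊕b14⊕b15 = 1⊕1⊕0⊕1⊕0⊕0⊕1⊕1 = 1
s8: b8⊕b9⊕b10⊕b11⊕b12⊕b13⊕b14⊕b15 = 1⊕1⊕0⊕1⊕0⊕0⊕1⊕1 = 1
Syndrome (s8...s1) = 1111 → position 15.

1111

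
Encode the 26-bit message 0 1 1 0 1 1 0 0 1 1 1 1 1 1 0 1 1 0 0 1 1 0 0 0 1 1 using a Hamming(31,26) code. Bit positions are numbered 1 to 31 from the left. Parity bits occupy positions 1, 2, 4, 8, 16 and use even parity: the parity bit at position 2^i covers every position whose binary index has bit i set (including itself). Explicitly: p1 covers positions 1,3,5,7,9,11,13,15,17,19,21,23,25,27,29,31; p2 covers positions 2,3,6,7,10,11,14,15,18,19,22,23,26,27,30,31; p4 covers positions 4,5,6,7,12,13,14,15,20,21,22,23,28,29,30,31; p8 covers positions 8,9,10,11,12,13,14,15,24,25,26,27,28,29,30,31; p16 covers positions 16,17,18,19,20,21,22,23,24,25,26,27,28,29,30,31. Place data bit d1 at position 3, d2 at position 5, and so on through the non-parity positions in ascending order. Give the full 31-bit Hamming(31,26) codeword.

1001110111001111111011001100011

Place data bits at non-power-of-two positions: b3=0, b5=1, b6=1, b7=0, b9=1, b10=1, b11=0, b12=0, b13=1, b14=1, b15=1, b17=1, b18=1, b19=1, b20=0, b21=1, b22=1, b23=0, b24=0, b25=1, b26=1, b27=0, b28=0, b29=0, b30=1, b31=1.
p1 = XOR of data positions {3,5,7,9,11,13,15,17,19,21,23,25,27,29,31} = 0⊕1⊕0⊕1⊕0⊕1⊕1⊕1⊕1⊕1⊕0⊕1⊕0⊕0⊕1 = 1
p2 = XOR of data positions {3,6,7,10,11,14,15,18,19,22,23,26,27,30,31} = 0⊕1⊕0⊕1⊕0⊕1⊕1⊕1⊕1⊕1⊕0⊕1⊕0⊕1⊕1 = 0
p4 = XOR of data positions {5,6,7,12,13,14,15,20,21,22,23,28,29,30,31} = 1⊕1⊕0⊕0⊕1⊕1⊕1⊕0⊕1⊕1⊕0⊕0⊕0⊕1⊕1 = 1
p8 = XOR of data positions {9,10,11,12,13,14,15,24,25,26,27,28,29,30,31} = 1⊕1⊕0⊕0⊕1⊕1⊕1⊕0⊕1⊕1⊕0⊕0⊕0⊕1⊕1 = 1
p16 = XOR of data positions {17,18,19,20,21,22,23,24,25,26,27,28,29,30,31} = 1⊕1⊕1⊕0⊕1⊕1⊕0⊕0⊕1⊕1⊕0⊕0⊕0⊕1⊕1 = 1
Codeword b1..b31 = 1001110111001111111011001100011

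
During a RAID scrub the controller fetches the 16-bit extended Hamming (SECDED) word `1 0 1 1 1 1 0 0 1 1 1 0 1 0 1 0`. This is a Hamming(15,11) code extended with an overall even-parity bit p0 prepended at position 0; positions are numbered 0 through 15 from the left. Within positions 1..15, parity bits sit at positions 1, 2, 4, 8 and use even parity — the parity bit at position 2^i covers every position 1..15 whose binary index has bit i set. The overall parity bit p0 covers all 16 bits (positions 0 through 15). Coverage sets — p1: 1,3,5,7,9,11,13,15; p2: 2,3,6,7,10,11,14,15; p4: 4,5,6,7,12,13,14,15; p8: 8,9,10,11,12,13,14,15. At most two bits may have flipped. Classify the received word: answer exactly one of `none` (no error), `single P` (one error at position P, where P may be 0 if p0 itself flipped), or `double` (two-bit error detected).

s1: b1⊕b3⊕b5⊕b7⊕b9⊕b11⊕b13⊕b15 = 0⊕1⊕1⊕0⊕1⊕0⊕0⊕0 = 1
s2: b2⊕b3⊕b6⊕b7⊕b10⊕b11⊕b14⊕b15 = 1⊕1⊕0⊕0⊕1⊕0⊕1⊕0 = 0
s4: b4⊕b5⊕b6⊕b7⊕b12⊕b13⊕b14⊕b15 = 1⊕1⊕0⊕0⊕1⊕0⊕1⊕0 = 0
s8: b8⊕b9⊕b10⊕b11⊕b12⊕b13⊕b14⊕b15 = 1⊕1⊕1⊕0⊕1⊕0⊕1⊕0 = 1
Syndrome (s8...s1) = 1001 → position 9.
Overall parity (XOR of all 16 bits, including p0): 1⊕0⊕1⊕1⊕1⊕1⊕0⊕0⊕1⊕1⊕1⊕0⊕1⊕0⊕1⊕0 = 0
Overall=0, syndrome position=9 → double-bit error detected (uncorrectable).

double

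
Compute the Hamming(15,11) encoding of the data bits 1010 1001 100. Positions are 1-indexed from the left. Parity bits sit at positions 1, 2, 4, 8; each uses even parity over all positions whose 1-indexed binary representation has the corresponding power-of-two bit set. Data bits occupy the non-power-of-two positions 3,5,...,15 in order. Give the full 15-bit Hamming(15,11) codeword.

101101011001100

Place data bits at non-power-of-two positions: b3=1, b5=0, b6=1, b7=0, b9=1, b10=0, b11=0, b12=1, b13=1, b14=0, b15=0.
p1 = XOR of data positions {3,5,7,9,11,13,15} = 1⊕0⊕0⊕1⊕0⊕1⊕0 = 1
p2 = XOR of data positions {3,6,7,10,11,14,15} = 1⊕1⊕0⊕0⊕0⊕0⊕0 = 0
p4 = XOR of data positions {5,6,7,12,13,14,15} = 0⊕1⊕0⊕1⊕1⊕0⊕0 = 1
p8 = XOR of data positions {9,10,11,12,13,14,15} = 1⊕0⊕0⊕1⊕1⊕0⊕0 = 1
Codeword b1..b15 = 101101011001100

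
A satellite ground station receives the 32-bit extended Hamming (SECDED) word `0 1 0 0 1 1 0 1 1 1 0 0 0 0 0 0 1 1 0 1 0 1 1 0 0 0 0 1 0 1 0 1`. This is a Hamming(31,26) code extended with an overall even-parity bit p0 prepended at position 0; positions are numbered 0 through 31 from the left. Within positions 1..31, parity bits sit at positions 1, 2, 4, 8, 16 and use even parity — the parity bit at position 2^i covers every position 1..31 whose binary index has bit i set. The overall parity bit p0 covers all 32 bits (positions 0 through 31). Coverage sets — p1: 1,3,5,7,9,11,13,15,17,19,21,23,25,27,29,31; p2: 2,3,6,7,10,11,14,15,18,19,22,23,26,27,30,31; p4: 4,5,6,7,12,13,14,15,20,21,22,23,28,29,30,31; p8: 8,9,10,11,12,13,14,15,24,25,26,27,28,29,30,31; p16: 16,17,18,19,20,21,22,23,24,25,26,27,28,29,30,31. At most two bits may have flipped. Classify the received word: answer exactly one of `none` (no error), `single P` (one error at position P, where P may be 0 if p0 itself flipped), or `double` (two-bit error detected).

s1: b1⊕b3⊕b5⊕b7⊕b9⊕b11⊕b13⊕b15⊕b17⊕b19⊕b21⊕b23⊕b25⊕b27⊕b29⊕b31 = 1⊕0⊕1⊕1⊕1⊕0⊕0⊕0⊕1⊕1⊕1⊕0⊕0⊕1⊕1⊕1 = 0
s2: b2⊕b3⊕b6⊕b7⊕b10⊕b11⊕b14⊕b15⊕b18⊕b19⊕b22⊕b23⊕b26⊕b27⊕b30⊕b31 = 0⊕0⊕0⊕1⊕0⊕0⊕0⊕0⊕0⊕1⊕1⊕0⊕0⊕1⊕0⊕1 = 1
s4: b4⊕b5⊕b6⊕b7⊕b12⊕b13⊕b14⊕b15⊕b20⊕b21⊕b22⊕b23⊕b28⊕b29⊕b30⊕b31 = 1⊕1⊕0⊕1⊕0⊕0⊕0⊕0⊕0⊕1⊕1⊕0⊕0⊕1⊕0⊕1 = 1
s8: b8⊕b9⊕b10⊕b11⊕b12⊕b13⊕b14⊕b15⊕b24⊕b25⊕b26⊕b27⊕b28⊕b29⊕b30⊕b31 = 1⊕1⊕0⊕0⊕0⊕0⊕0⊕0⊕0⊕0⊕0⊕1⊕0⊕1⊕0⊕1 = 1
s16: b16⊕b17⊕b18⊕b19⊕b20⊕b21⊕b22⊕b23⊕b24⊕b25⊕b26⊕b27⊕b28⊕b29⊕b30⊕b31 = 1⊕1⊕0⊕1⊕0⊕1⊕1⊕0⊕0⊕0⊕0⊕1⊕0⊕1⊕0⊕1 = 0
Syndrome (s16...s1) = 01110 → position 14.
Overall parity (XOR of all 32 bits, including p0): 0⊕1⊕0⊕0⊕1⊕1⊕0⊕1⊕1⊕1⊕0⊕0⊕0⊕0⊕0⊕0⊕1⊕1⊕0⊕1⊕0⊕1⊕1⊕0⊕0⊕0⊕0⊕1⊕0⊕1⊕0⊕1 = 0
Overall=0, syndrome position=14 → double-bit error detected (uncorrectable).

double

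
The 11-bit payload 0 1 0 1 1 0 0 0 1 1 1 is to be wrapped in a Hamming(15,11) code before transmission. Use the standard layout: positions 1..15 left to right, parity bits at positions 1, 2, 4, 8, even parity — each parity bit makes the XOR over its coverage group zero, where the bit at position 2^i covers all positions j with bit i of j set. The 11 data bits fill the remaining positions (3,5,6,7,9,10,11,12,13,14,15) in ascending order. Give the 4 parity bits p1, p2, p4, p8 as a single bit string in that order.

Place data bits at non-power-of-two positions: b3=0, b5=1, b6=0, b7=1, b9=1, b10=0, b11=0, b12=0, b13=1, b14=1, b15=1.
p1 = XOR of data positions {3,5,7,9,11,13,15} = 0⊕1⊕1⊕1⊕0⊕1⊕1 = 1
p2 = XOR of data positions {3,6,7,10,11,14,15} = 0⊕0⊕1⊕0⊕0⊕1⊕1 = 1
p4 = XOR of data positions {5,6,7,12,13,14,15} = 1⊕0⊕1⊕0⊕1⊕1⊕1 = 1
p8 = XOR of data positions {9,10,11,12,13,14,15} = 1⊕0⊕0⊕0⊕1⊕1⊕1 = 0
Parity bits p1,p2,p4,p8 = 1110

1110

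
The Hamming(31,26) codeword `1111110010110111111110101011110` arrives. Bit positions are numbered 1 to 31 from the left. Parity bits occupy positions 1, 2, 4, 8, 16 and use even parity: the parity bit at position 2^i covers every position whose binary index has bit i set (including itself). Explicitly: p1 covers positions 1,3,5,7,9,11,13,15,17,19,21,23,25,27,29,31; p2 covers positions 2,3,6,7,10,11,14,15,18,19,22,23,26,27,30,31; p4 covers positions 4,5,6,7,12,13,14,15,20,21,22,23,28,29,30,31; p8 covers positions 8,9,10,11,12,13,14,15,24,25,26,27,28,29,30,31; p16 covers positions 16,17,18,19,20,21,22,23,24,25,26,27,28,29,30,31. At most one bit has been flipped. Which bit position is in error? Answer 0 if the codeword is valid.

s1: b1⊕b3⊕b5⊕b7⊕b9⊕b11⊕b13⊕b15⊕b17⊕b19⊕b21⊕b23⊕b25⊕b27⊕b29⊕b31 = 1⊕1⊕1⊕0⊕1⊕1⊕0⊕1⊕1⊕1⊕1⊕1⊕1⊕1⊕1⊕0 = 1
s2: b2⊕b3⊕b6⊕b7⊕b10⊕b11⊕b14⊕b15⊕b18⊕b19⊕b22⊕b23⊕b26⊕b27⊕b30⊕b31 = 1⊕1⊕1⊕0⊕0⊕1⊕1⊕1⊕1⊕1⊕0⊕1⊕0⊕1⊕1⊕0 = 1
s4: b4⊕b5⊕b6⊕b7⊕b12⊕b13⊕b14⊕b15⊕b20⊕b21⊕b22⊕b23⊕b28⊕b29⊕b30⊕b31 = 1⊕1⊕1⊕0⊕1⊕0⊕1⊕1⊕1⊕1⊕0⊕1⊕1⊕1⊕1⊕0 = 0
s8: b8⊕b9⊕b10⊕b11⊕b12⊕b13⊕b14⊕b15⊕b24⊕b25⊕b26⊕b27⊕b28⊕b29⊕b30⊕b31 = 0⊕1⊕0⊕1⊕1⊕0⊕1⊕1⊕0⊕1⊕0⊕1⊕1⊕1⊕1⊕0 = 0
s16: b16⊕b17⊕b18⊕b19⊕b20⊕b21⊕b22⊕b23⊕b24⊕b25⊕b26⊕b27⊕b28⊕b29⊕b30⊕b31 = 1⊕1⊕1⊕1⊕1⊕1⊕0⊕1⊕0⊕1⊕0⊕1⊕1⊕1⊕1⊕0 = 0
Syndrome (s16...s1) = 00011 → position 3.

3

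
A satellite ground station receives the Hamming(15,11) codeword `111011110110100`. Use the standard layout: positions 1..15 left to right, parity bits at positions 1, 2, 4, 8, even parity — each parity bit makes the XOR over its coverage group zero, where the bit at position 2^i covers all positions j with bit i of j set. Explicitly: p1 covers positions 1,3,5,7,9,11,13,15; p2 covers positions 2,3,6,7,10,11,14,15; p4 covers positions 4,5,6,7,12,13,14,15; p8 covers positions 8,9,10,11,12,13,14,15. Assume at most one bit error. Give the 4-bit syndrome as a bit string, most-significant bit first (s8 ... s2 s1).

s1: b1⊕b3⊕b5⊕b7⊕b9⊕b11⊕b13⊕b15 = 1⊕1⊕1⊕1⊕0⊕1⊕1⊕0 = 0
s2: b2⊕b3⊕b6⊕b7⊕b10⊕b11⊕b14⊕b15 = 1⊕1⊕1⊕1⊕1⊕1⊕0⊕0 = 0
s4: b4⊕b5⊕b6⊕b7⊕b12⊕b13⊕b14⊕b15 = 0⊕1⊕1⊕1⊕0⊕1⊕0⊕0 = 0
s8: b8⊕b9⊕b10⊕b11⊕b12⊕b13⊕b14⊕b15 = 1⊕0⊕1⊕1⊕0⊕1⊕0⊕0 = 0
Syndrome (s8...s1) = 0000 → position 0 (no error).

0000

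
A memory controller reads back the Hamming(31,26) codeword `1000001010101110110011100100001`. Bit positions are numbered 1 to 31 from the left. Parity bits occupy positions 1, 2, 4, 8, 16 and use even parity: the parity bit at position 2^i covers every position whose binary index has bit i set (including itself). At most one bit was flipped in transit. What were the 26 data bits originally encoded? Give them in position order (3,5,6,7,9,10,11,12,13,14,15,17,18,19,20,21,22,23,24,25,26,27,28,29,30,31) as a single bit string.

s1: b1⊕b3⊕b5⊕b7⊕b9⊕b11⊕b13⊕b15⊕b17⊕b19⊕b21⊕b23⊕b25⊕b27⊕b29⊕b31 = 1⊕0⊕0⊕1⊕1⊕1⊕1⊕1⊕1⊕0⊕1⊕1⊕0⊕0⊕0⊕1 = 0
s2: b2⊕b3⊕b6⊕b7⊕b10⊕b11⊕b14⊕b15⊕b18⊕b19⊕b22⊕b23⊕b26⊕b27⊕b30⊕b31 = 0⊕0⊕0⊕1⊕0⊕1⊕1⊕1⊕1⊕0⊕1⊕1⊕1⊕0⊕0⊕1 = 1
s4: b4⊕b5⊕b6⊕b7⊕b12⊕b13⊕b14⊕b15⊕b20⊕b21⊕b22⊕b23⊕b28⊕b29⊕b30⊕b31 = 0⊕0⊕0⊕1⊕0⊕1⊕1⊕1⊕0⊕1⊕1⊕1⊕0⊕0⊕0⊕1 = 0
s8: b8⊕b9⊕b10⊕b11⊕b12⊕b13⊕b14⊕b15⊕b24⊕b25⊕b26⊕b27⊕b28⊕b29⊕b30⊕b31 = 0⊕1⊕0⊕1⊕0⊕1⊕1⊕1⊕0⊕0⊕1⊕0⊕0⊕0⊕0⊕1 = 1
s16: b16⊕b17⊕b18⊕b19⊕b20⊕b21⊕b22⊕b23⊕b24⊕b25⊕b26⊕b27⊕b28⊕b29⊕b30⊕b31 = 0⊕1⊕1⊕0⊕0⊕1⊕1⊕1⊕0⊕0⊕1⊕0⊕0⊕0⊕0⊕1 = 1
Syndrome (s16...s1) = 11010 → position 26.
Flip bit 26: corrected codeword = 1000001010101110110011100000001
Data bits at positions 3,5,6,7,9,10,11,12,13,14,15,17,18,19,20,21,22,23,24,25,26,27,28,29,30,31: 00011010111110011100000001

00011010111110011100000001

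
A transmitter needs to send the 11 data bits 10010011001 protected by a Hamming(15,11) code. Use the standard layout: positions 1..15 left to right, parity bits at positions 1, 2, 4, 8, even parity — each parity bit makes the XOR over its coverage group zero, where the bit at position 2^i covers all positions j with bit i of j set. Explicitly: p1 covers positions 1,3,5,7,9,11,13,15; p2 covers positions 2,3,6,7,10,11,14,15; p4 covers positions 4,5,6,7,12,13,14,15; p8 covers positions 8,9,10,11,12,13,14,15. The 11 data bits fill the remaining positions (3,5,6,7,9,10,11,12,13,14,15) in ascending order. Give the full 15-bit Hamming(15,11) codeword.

001100110011001

Place data bits at non-power-of-two positions: b3=1, b5=0, b6=0, b7=1, b9=0, b10=0, b11=1, b12=1, b13=0, b14=0, b15=1.
p1 = XOR of data positions {3,5,7,9,11,13,15} = 1⊕0⊕1⊕0⊕1⊕0⊕1 = 0
p2 = XOR of data positions {3,6,7,10,11,14,15} = 1⊕0⊕1⊕0⊕1⊕0⊕1 = 0
p4 = XOR of data positions {5,6,7,12,13,14,15} = 0⊕0⊕1⊕1⊕0⊕0⊕1 = 1
p8 = XOR of data positions {9,10,11,12,13,14,15} = 0⊕0⊕1⊕1⊕0⊕0⊕1 = 1
Codeword b1..b15 = 001100110011001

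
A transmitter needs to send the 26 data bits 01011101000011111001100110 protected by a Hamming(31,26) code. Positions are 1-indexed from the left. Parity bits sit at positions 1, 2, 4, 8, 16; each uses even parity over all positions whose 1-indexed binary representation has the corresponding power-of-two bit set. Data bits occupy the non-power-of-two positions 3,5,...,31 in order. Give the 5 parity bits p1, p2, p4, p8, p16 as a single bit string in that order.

11011

Place data bits at non-power-of-two positions: b3=0, b5=1, b6=0, b7=1, b9=1, b10=1, b11=0, b12=1, b13=0, b14=0, b15=0, b17=0, b18=1, b19=1, b20=1, b21=1, b22=1, b23=0, b24=0, b25=1, b26=1, b27=0, b28=0, b29=1, b30=1, b31=0.
p1 = XOR of data positions {3,5,7,9,11,13,15,17,19,21,23,25,27,29,31} = 0⊕1⊕1⊕1⊕0⊕0⊕0⊕0⊕1⊕1⊕0⊕1⊕0⊕1⊕0 = 1
p2 = XOR of data positions {3,6,7,10,11,14,15,18,19,22,23,26,27,30,31} = 0⊕0⊕1⊕1⊕0⊕0⊕0⊕1⊕1⊕1⊕0⊕1⊕0⊕1⊕0 = 1
p4 = XOR of data positions {5,6,7,12,13,14,15,20,21,22,23,28,29,30,31} = 1⊕0⊕1⊕1⊕0⊕0⊕0⊕1⊕1⊕1⊕0⊕0⊕1⊕1⊕0 = 0
p8 = XOR of data positions {9,10,11,12,13,14,15,24,25,26,27,28,29,30,31} = 1⊕1⊕0⊕1⊕0⊕0⊕0⊕0⊕1⊕1⊕0⊕0⊕1⊕1⊕0 = 1
p16 = XOR of data positions {17,18,19,20,21,22,23,24,25,26,27,28,29,30,31} = 0⊕1⊕1⊕1⊕1⊕1⊕0⊕0⊕1⊕1⊕0⊕0⊕1⊕1⊕0 = 1
Parity bits p1,p2,p4,p8,p16 = 11011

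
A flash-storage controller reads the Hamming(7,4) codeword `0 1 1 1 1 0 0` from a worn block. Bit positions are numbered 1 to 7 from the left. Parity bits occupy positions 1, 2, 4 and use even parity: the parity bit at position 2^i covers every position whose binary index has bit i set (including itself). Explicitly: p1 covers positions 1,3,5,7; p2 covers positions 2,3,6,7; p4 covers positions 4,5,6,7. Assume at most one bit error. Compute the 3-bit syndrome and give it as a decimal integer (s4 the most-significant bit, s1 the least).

0

s1: b1⊕b3⊕b5⊕b7 = 0⊕1⊕1⊕0 = 0
s2: b2⊕b3⊕b6⊕b7 = 1⊕1⊕0⊕0 = 0
s4: b4⊕b5⊕b6⊕b7 = 1⊕1⊕0⊕0 = 0
Syndrome (s4...s1) = 000 → position 0 (no error).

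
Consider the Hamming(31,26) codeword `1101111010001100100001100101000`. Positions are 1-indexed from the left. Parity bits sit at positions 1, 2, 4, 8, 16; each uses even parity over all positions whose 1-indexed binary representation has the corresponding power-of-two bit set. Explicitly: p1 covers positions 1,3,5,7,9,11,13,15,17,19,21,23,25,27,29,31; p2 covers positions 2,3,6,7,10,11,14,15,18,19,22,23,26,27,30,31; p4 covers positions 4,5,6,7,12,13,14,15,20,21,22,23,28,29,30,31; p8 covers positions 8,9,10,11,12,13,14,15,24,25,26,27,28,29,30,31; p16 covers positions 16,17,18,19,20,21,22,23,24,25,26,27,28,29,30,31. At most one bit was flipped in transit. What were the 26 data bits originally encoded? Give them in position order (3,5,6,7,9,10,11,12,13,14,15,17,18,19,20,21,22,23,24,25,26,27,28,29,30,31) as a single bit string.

01111000110100001100101001

s1: b1⊕b3⊕b5⊕b7⊕b9⊕b11⊕b13⊕b15⊕b17⊕b19⊕b21⊕b23⊕b25⊕b27⊕b29⊕b31 = 1⊕0⊕1⊕1⊕1⊕0⊕1⊕0⊕1⊕0⊕0⊕1⊕0⊕0⊕0⊕0 = 1
s2: b2⊕b3⊕b6⊕b7⊕b10⊕b11⊕b14⊕b15⊕b18⊕b19⊕b22⊕b23⊕b26⊕b27⊕b30⊕b31 = 1⊕0⊕1⊕1⊕0⊕0⊕1⊕0⊕0⊕0⊕1⊕1⊕1⊕0⊕0⊕0 = 1
s4: b4⊕b5⊕b6⊕b7⊕b12⊕b13⊕b14⊕b15⊕b20⊕b21⊕b22⊕b23⊕b28⊕b29⊕b30⊕b31 = 1⊕1⊕1⊕1⊕0⊕1⊕1⊕0⊕0⊕0⊕1⊕1⊕1⊕0⊕0⊕0 = 1
s8: b8⊕b9⊕b10⊕b11⊕b12⊕b13⊕b14⊕b15⊕b24⊕b25⊕b26⊕b27⊕b28⊕b29⊕b30⊕b31 = 0⊕1⊕0⊕0⊕0⊕1⊕1⊕0⊕0⊕0⊕1⊕0⊕1⊕0⊕0⊕0 = 1
s16: b16⊕b17⊕b18⊕b19⊕b20⊕b21⊕b22⊕b23⊕b24⊕b25⊕b26⊕b27⊕b28⊕b29⊕b30⊕b31 = 0⊕1⊕0⊕0⊕0⊕0⊕1⊕1⊕0⊕0⊕1⊕0⊕1⊕0⊕0⊕0 = 1
Syndrome (s16...s1) = 11111 → position 31.
Flip bit 31: corrected codeword = 1101111010001100100001100101001
Data bits at positions 3,5,6,7,9,10,11,12,13,14,15,17,18,19,20,21,22,23,24,25,26,27,28,29,30,31: 01111000110100001100101001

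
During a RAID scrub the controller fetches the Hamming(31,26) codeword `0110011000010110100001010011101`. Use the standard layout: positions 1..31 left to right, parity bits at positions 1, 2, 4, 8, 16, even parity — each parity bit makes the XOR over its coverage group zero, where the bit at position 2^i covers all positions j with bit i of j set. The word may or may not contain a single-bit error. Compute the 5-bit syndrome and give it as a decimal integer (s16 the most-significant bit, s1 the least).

s1: b1⊕b3⊕b5⊕b7⊕b9⊕b11⊕b13⊕b15⊕b17⊕b19⊕b21⊕b23⊕b25⊕b27⊕b29⊕b31 = 0⊕1⊕0⊕1⊕0⊕0⊕0⊕1⊕1⊕0⊕0⊕0⊕0⊕1⊕1⊕1 = 1
s2: b2⊕b3⊕b6⊕b7⊕b10⊕b11⊕b14⊕b15⊕b18⊕b19⊕b22⊕b23⊕b26⊕b27⊕b30⊕b31 = 1⊕1⊕1⊕1⊕0⊕0⊕1⊕1⊕0⊕0⊕1⊕0⊕0⊕1⊕0⊕1 = 1
s4: b4⊕b5⊕b6⊕b7⊕b12⊕b13⊕b14⊕b15⊕b20⊕b21⊕b22⊕b23⊕b28⊕b29⊕b30⊕b31 = 0⊕0⊕1⊕1⊕1⊕0⊕1⊕1⊕0⊕0⊕1⊕0⊕1⊕1⊕0⊕1 = 1
s8: b8⊕b9⊕b10⊕b11⊕b12⊕b13⊕b14⊕b15⊕b24⊕b25⊕b26⊕b27⊕b28⊕b29⊕b30⊕b31 = 0⊕0⊕0⊕0⊕1⊕0⊕1⊕1⊕1⊕0⊕0⊕1⊕1⊕1⊕0⊕1 = 0
s16: b16⊕b17⊕b18⊕b19⊕b20⊕b21⊕b22⊕b23⊕b24⊕b25⊕b26⊕b27⊕b28⊕b29⊕b30⊕b31 = 0⊕1⊕0⊕0⊕0⊕0⊕1⊕0⊕1⊕0⊕0⊕1⊕1⊕1⊕0⊕1 = 1
Syndrome (s16...s1) = 10111 → position 23.

23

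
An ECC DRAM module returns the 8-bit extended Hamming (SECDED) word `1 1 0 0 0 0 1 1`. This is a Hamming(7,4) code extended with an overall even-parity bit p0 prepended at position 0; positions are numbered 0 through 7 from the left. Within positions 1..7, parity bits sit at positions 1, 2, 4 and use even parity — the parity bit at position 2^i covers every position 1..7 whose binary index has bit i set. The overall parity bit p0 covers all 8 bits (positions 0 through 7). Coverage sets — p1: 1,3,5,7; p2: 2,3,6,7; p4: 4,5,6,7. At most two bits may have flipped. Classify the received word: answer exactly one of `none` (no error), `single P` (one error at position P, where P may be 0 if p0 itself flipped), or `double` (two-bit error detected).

none

s1: b1⊕b3⊕b5⊕b7 = 1⊕0⊕0⊕1 = 0
s2: b2⊕b3⊕b6⊕b7 = 0⊕0⊕1⊕1 = 0
s4: b4⊕b5⊕b6⊕b7 = 0⊕0⊕1⊕1 = 0
Syndrome (s4...s1) = 000 → position 0 (no error).
Overall parity (XOR of all 8 bits, including p0): 1⊕1⊕0⊕0⊕0⊕0⊕1⊕1 = 0
Overall=0, syndrome position=0 → no error.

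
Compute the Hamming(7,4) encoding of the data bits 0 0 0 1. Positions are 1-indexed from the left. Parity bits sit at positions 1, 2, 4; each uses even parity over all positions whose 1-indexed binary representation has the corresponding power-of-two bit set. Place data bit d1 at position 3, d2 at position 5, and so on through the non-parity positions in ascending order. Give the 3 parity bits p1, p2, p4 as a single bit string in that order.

111

Place data bits at non-power-of-two positions: b3=0, b5=0, b6=0, b7=1.
p1 = XOR of data positions {3,5,7} = 0⊕0⊕1 = 1
p2 = XOR of data positions {3,6,7} = 0⊕0⊕1 = 1
p4 = XOR of data positions {5,6,7} = 0⊕0⊕1 = 1
Parity bits p1,p2,p4 = 111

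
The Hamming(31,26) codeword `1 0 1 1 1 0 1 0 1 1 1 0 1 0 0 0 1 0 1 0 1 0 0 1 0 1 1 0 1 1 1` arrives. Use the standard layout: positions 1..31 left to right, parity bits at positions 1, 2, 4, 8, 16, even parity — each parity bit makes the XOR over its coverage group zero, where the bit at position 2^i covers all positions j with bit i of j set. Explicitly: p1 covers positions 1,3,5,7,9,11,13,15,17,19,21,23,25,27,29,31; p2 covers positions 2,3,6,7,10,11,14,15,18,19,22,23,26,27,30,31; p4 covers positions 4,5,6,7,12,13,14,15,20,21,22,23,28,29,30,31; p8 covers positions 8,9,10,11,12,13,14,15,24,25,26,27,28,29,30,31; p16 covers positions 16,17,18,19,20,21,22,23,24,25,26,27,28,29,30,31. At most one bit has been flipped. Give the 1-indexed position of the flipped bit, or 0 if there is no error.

19

s1: b1⊕b3⊕b5⊕b7⊕b9⊕b11⊕b13⊕b15⊕b17⊕b19⊕b21⊕b23⊕b25⊕b27⊕b29⊕b31 = 1⊕1⊕1⊕1⊕1⊕1⊕1⊕0⊕1⊕1⊕1⊕0⊕0⊕1⊕1⊕1 = 1
s2: b2⊕b3⊕b6⊕b7⊕b10⊕b11⊕b14⊕b15⊕b18⊕b19⊕b22⊕b23⊕b26⊕b27⊕b30⊕b31 = 0⊕1⊕0⊕1⊕1⊕1⊕0⊕0⊕0⊕1⊕0⊕0⊕1⊕1⊕1⊕1 = 1
s4: b4⊕b5⊕b6⊕b7⊕b12⊕b13⊕b14⊕b15⊕b20⊕b21⊕b22⊕b23⊕b28⊕b29⊕b30⊕b31 = 1⊕1⊕0⊕1⊕0⊕1⊕0⊕0⊕0⊕1⊕0⊕0⊕0⊕1⊕1⊕1 = 0
s8: b8⊕b9⊕b10⊕b11⊕b12⊕b13⊕b14⊕b15⊕b24⊕b25⊕b26⊕b27⊕b28⊕b29⊕b30⊕b31 = 0⊕1⊕1⊕1⊕0⊕1⊕0⊕0⊕1⊕0⊕1⊕1⊕0⊕1⊕1⊕1 = 0
s16: b16⊕b17⊕b18⊕b19⊕b20⊕b21⊕b22⊕b23⊕b24⊕b25⊕b26⊕b27⊕b28⊕b29⊕b30⊕b31 = 0⊕1⊕0⊕1⊕0⊕1⊕0⊕0⊕1⊕0⊕1⊕1⊕0⊕1⊕1⊕1 = 1
Syndrome (s16...s1) = 10011 → position 19.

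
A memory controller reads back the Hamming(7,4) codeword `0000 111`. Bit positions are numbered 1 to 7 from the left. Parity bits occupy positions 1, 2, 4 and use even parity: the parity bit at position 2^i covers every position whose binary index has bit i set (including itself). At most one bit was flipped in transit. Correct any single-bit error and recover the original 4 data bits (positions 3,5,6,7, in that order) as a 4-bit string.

s1: b1⊕b3⊕b5⊕b7 = 0⊕0⊕1⊕1 = 0
s2: b2⊕b3⊕b6⊕b7 = 0⊕0⊕1⊕1 = 0
s4: b4⊕b5⊕b6⊕b7 = 0⊕1⊕1⊕1 = 1
Syndrome (s4...s1) = 100 → position 4.
Flip bit 4: corrected codeword = 0001111
Data bits at positions 3,5,6,7: 0111

0111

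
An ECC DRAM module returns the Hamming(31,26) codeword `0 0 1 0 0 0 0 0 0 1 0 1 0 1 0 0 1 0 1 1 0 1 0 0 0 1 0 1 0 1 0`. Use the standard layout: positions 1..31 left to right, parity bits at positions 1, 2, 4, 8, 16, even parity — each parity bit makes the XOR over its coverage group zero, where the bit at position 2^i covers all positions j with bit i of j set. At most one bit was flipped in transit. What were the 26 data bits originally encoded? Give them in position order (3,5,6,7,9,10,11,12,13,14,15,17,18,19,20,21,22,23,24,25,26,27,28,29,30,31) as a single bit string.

s1: b1⊕b3⊕b5⊕b7⊕b9⊕b11⊕b13⊕b15⊕b17⊕b19⊕b21⊕b23⊕b25⊕b27⊕b29⊕b31 = 0⊕1⊕0⊕0⊕0⊕0⊕0⊕0⊕1⊕1⊕0⊕0⊕0⊕0⊕0⊕0 = 1
s2: b2⊕b3⊕b6⊕b7⊕b10⊕b11⊕b14⊕b15⊕b18⊕b19⊕b22⊕b23⊕b26⊕b27⊕b30⊕b31 = 0⊕1⊕0⊕0⊕1⊕0⊕1⊕0⊕0⊕1⊕1⊕0⊕1⊕0⊕1⊕0 = 1
s4: b4⊕b5⊕b6⊕b7⊕b12⊕b13⊕b14⊕b15⊕b20⊕b21⊕b22⊕b23⊕b28⊕b29⊕b30⊕b31 = 0⊕0⊕0⊕0⊕1⊕0⊕1⊕0⊕1⊕0⊕1⊕0⊕1⊕0⊕1⊕0 = 0
s8: b8⊕b9⊕b10⊕b11⊕b12⊕b13⊕b14⊕b15⊕b24⊕b25⊕b26⊕b27⊕b28⊕b29⊕b30⊕b31 = 0⊕0⊕1⊕0⊕1⊕0⊕1⊕0⊕0⊕0⊕1⊕0⊕1⊕0⊕1⊕0 = 0
s16: b16⊕b17⊕b18⊕b19⊕b20⊕b21⊕b22⊕b23⊕b24⊕b25⊕b26⊕b27⊕b28⊕b29⊕b30⊕b31 = 0⊕1⊕0⊕1⊕1⊕0⊕1⊕0⊕0⊕0⊕1⊕0⊕1⊕0⊕1⊕0 = 1
Syndrome (s16...s1) = 10011 → position 19.
Flip bit 19: corrected codeword = 0010000001010100100101000101010
Data bits at positions 3,5,6,7,9,10,11,12,13,14,15,17,18,19,20,21,22,23,24,25,26,27,28,29,30,31: 10000101010100101000101010

10000101010100101000101010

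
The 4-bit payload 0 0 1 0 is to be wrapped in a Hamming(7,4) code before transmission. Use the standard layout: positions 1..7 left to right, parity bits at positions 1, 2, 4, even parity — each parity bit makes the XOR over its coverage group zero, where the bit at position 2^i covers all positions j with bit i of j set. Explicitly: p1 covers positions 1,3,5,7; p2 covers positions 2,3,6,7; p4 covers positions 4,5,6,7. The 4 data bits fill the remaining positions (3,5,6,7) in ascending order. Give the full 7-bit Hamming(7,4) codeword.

0101010

Place data bits at non-power-of-two positions: b3=0, b5=0, b6=1, b7=0.
p1 = XOR of data positions {3,5,7} = 0⊕0⊕0 = 0
p2 = XOR of data positions {3,6,7} = 0⊕1⊕0 = 1
p4 = XOR of data positions {5,6,7} = 0⊕1⊕0 = 1
Codeword b1..b7 = 0101010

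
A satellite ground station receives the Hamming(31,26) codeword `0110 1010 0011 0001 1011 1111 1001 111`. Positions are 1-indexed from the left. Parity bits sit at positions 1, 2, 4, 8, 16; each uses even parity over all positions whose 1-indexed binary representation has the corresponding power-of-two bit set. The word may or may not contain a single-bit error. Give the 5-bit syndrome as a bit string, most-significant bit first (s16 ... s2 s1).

s1: b1⊕b3⊕b5⊕b7⊕b9⊕b11⊕b13⊕b15⊕b17⊕b19⊕b21⊕b23⊕b25⊕b27⊕b29⊕b31 = 0⊕1⊕1⊕1⊕0⊕1⊕0⊕0⊕1⊕1⊕1⊕1⊕1⊕0⊕1⊕1 = 1
s2: b2⊕b3⊕b6⊕b7⊕b10⊕b11⊕b14⊕b15⊕b18⊕b19⊕b22⊕b23⊕b26⊕b27⊕b30⊕b31 = 1⊕1⊕0⊕1⊕0⊕1⊕0⊕0⊕0⊕1⊕1⊕1⊕0⊕0⊕1⊕1 = 1
s4: b4⊕b5⊕b6⊕b7⊕b12⊕b13⊕b14⊕b15⊕b20⊕b21⊕b22⊕b23⊕b28⊕b29⊕b30⊕b31 = 0⊕1⊕0⊕1⊕1⊕0⊕0⊕0⊕1⊕1⊕1⊕1⊕1⊕1⊕1⊕1 = 1
s8: b8⊕b9⊕b10⊕b11⊕b12⊕b13⊕b14⊕b15⊕b24⊕b25⊕b26⊕b27⊕b28⊕b29⊕b30⊕b31 = 0⊕0⊕0⊕1⊕1⊕0⊕0⊕0⊕1⊕1⊕0⊕0⊕1⊕1⊕1⊕1 = 0
s16: b16⊕b17⊕b18⊕b19⊕b20⊕b21⊕b22⊕b23⊕b24⊕b25⊕b26⊕b27⊕b28⊕b29⊕b30⊕b31 = 1⊕1⊕0⊕1⊕1⊕1⊕1⊕1⊕1⊕1⊕0⊕0⊕1⊕1⊕1⊕1 = 1
Syndrome (s16...s1) = 10111 → position 23.

10111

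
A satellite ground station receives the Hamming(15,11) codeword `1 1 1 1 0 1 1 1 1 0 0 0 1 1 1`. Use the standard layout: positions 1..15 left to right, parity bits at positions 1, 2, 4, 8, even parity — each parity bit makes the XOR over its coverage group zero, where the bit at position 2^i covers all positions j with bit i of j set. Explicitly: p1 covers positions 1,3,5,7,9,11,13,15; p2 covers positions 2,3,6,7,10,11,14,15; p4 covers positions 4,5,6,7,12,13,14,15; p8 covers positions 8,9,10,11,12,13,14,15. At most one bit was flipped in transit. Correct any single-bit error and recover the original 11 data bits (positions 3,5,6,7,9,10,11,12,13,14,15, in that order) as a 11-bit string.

10111000111

s1: b1⊕b3⊕b5⊕b7⊕b9⊕b11⊕b13⊕b15 = 1⊕1⊕0⊕1⊕1⊕0⊕1⊕1 = 0
s2: b2⊕b3⊕b6⊕b7⊕b10⊕b11⊕b14⊕b15 = 1⊕1⊕1⊕1⊕0⊕0⊕1⊕1 = 0
s4: b4⊕b5⊕b6⊕b7⊕b12⊕b13⊕b14⊕b15 = 1⊕0⊕1⊕1⊕0⊕1⊕1⊕1 = 0
s8: b8⊕b9⊕b10⊕b11⊕b12⊕b13⊕b14⊕b15 = 1⊕1⊕0⊕0⊕0⊕1⊕1⊕1 = 1
Syndrome (s8...s1) = 1000 → position 8.
Flip bit 8: corrected codeword = 111101101000111
Data bits at positions 3,5,6,7,9,10,11,12,13,14,15: 10111000111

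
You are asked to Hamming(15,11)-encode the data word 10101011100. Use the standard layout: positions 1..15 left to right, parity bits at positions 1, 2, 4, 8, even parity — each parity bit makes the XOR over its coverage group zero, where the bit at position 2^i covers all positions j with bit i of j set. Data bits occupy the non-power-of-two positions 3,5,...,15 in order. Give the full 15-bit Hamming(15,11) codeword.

011101001011100

Place data bits at non-power-of-two positions: b3=1, b5=0, b6=1, b7=0, b9=1, b10=0, b11=1, b12=1, b13=1, b14=0, b15=0.
p1 = XOR of data positions {3,5,7,9,11,13,15} = 1⊕0⊕0⊕1⊕1⊕1⊕0 = 0
p2 = XOR of data positions {3,6,7,10,11,14,15} = 1⊕1⊕0⊕0⊕1⊕0⊕0 = 1
p4 = XOR of data positions {5,6,7,12,13,14,15} = 0⊕1⊕0⊕1⊕1⊕0⊕0 = 1
p8 = XOR of data positions {9,10,11,12,13,14,15} = 1⊕0⊕1⊕1⊕1⊕0⊕0 = 0
Codeword b1..b15 = 011101001011100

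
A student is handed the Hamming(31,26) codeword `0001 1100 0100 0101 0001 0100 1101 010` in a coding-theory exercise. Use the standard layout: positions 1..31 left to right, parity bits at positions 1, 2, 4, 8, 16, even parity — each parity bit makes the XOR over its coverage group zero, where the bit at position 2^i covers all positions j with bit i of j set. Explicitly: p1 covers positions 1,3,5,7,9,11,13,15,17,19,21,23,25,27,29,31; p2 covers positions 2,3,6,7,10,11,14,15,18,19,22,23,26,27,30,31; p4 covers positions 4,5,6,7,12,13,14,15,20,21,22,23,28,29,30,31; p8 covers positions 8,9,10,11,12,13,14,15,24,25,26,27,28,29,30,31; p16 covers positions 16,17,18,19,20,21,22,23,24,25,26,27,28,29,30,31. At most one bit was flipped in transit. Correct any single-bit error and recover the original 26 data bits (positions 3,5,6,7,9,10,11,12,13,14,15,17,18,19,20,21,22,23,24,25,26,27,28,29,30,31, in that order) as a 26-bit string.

01100100010000101001101010

s1: b1⊕b3⊕b5⊕b7⊕b9⊕b11⊕b13⊕b15⊕b17⊕b19⊕b21⊕b23⊕b25⊕b27⊕b29⊕b31 = 0⊕0⊕1⊕0⊕0⊕0⊕0⊕0⊕0⊕0⊕0⊕0⊕1⊕0⊕0⊕0 = 0
s2: b2⊕b3⊕b6⊕b7⊕b10⊕b11⊕b14⊕b15⊕b18⊕b19⊕b22⊕b23⊕b26⊕b27⊕b30⊕b31 = 0⊕0⊕1⊕0⊕1⊕0⊕1⊕0⊕0⊕0⊕1⊕0⊕1⊕0⊕1⊕0 = 0
s4: b4⊕b5⊕b6⊕b7⊕b12⊕b13⊕b14⊕b15⊕b20⊕b21⊕b22⊕b23⊕b28⊕b29⊕b30⊕b31 = 1⊕1⊕1⊕0⊕0⊕0⊕1⊕0⊕1⊕0⊕1⊕0⊕1⊕0⊕1⊕0 = 0
s8: b8⊕b9⊕b10⊕b11⊕b12⊕b13⊕b14⊕b15⊕b24⊕b25⊕b26⊕b27⊕b28⊕b29⊕b30⊕b31 = 0⊕0⊕1⊕0⊕0⊕0⊕1⊕0⊕0⊕1⊕1⊕0⊕1⊕0⊕1⊕0 = 0
s16: b16⊕b17⊕b18⊕b19⊕b20⊕b21⊕b22⊕b23⊕b24⊕b25⊕b26⊕b27⊕b28⊕b29⊕b30⊕b31 = 1⊕0⊕0⊕0⊕1⊕0⊕1⊕0⊕0⊕1⊕1⊕0⊕1⊕0⊕1⊕0 = 1
Syndrome (s16...s1) = 10000 → position 16.
Flip bit 16: corrected codeword = 0001110001000100000101001101010
Data bits at positions 3,5,6,7,9,10,11,12,13,14,15,17,18,19,20,21,22,23,24,25,26,27,28,29,30,31: 01100100010000101001101010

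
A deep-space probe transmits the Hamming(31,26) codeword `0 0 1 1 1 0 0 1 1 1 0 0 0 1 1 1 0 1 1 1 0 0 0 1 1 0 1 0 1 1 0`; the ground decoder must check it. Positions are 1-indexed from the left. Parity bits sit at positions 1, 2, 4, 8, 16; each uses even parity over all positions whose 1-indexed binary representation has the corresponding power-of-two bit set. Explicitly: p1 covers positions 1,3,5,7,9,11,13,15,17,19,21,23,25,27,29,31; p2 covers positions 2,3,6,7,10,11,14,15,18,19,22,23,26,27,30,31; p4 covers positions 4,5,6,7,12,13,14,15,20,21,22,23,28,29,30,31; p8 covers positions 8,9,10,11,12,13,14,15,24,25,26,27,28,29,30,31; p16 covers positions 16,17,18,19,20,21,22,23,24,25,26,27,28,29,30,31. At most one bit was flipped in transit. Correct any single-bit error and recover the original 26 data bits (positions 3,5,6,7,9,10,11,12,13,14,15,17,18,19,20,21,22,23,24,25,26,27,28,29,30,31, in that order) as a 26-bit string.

s1: b1⊕b3⊕b5⊕b7⊕b9⊕b11⊕b13⊕b15⊕b17⊕b19⊕b21⊕b23⊕b25⊕b27⊕b29⊕b31 = 0⊕1⊕1⊕0⊕1⊕0⊕0⊕1⊕0⊕1⊕0⊕0⊕1⊕1⊕1⊕0 = 0
s2: b2⊕b3⊕b6⊕b7⊕b10⊕b11⊕b14⊕b15⊕b18⊕b19⊕b22⊕b23⊕b26⊕b27⊕b30⊕b31 = 0⊕1⊕0⊕0⊕1⊕0⊕1⊕1⊕1⊕1⊕0⊕0⊕0⊕1⊕1⊕0 = 0
s4: b4⊕b5⊕b6⊕b7⊕b12⊕b13⊕b14⊕b15⊕b20⊕b21⊕b22⊕b23⊕b28⊕b29⊕b30⊕b31 = 1⊕1⊕0⊕0⊕0⊕0⊕1⊕1⊕1⊕0⊕0⊕0⊕0⊕1⊕1⊕0 = 1
s8: b8⊕b9⊕b10⊕b11⊕b12⊕b13⊕b14⊕b15⊕b24⊕b25⊕b26⊕b27⊕b28⊕b29⊕b30⊕b31 = 1⊕1⊕1⊕0⊕0⊕0⊕1⊕1⊕1⊕1⊕0⊕1⊕0⊕1⊕1⊕0 = 0
s16: b16⊕b17⊕b18⊕b19⊕b20⊕b21⊕b22⊕b23⊕b24⊕b25⊕b26⊕b27⊕b28⊕b29⊕b30⊕b31 = 1⊕0⊕1⊕1⊕1⊕0⊕0⊕0⊕1⊕1⊕0⊕1⊕0⊕1⊕1⊕0 = 1
Syndrome (s16...s1) = 10100 → position 20.
Flip bit 20: corrected codeword = 0011100111000111011000011010110
Data bits at positions 3,5,6,7,9,10,11,12,13,14,15,17,18,19,20,21,22,23,24,25,26,27,28,29,30,31: 11001100011011000011010110

11001100011011000011010110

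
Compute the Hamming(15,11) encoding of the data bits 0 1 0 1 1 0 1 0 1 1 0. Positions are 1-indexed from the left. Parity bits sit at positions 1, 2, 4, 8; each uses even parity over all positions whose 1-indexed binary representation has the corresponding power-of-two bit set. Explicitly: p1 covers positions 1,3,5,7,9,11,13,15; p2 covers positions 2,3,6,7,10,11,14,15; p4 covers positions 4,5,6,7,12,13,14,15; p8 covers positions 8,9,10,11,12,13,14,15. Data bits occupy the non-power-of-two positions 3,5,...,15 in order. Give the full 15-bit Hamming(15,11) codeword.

110010101010110

Place data bits at non-power-of-two positions: b3=0, b5=1, b6=0, b7=1, b9=1, b10=0, b11=1, b12=0, b13=1, b14=1, b15=0.
p1 = XOR of data positions {3,5,7,9,11,13,15} = 0⊕1⊕1⊕1⊕1⊕1⊕0 = 1
p2 = XOR of data positions {3,6,7,10,11,14,15} = 0⊕0⊕1⊕0⊕1⊕1⊕0 = 1
p4 = XOR of data positions {5,6,7,12,13,14,15} = 1⊕0⊕1⊕0⊕1⊕1⊕0 = 0
p8 = XOR of data positions {9,10,11,12,13,14,15} = 1⊕0⊕1⊕0⊕1⊕1⊕0 = 0
Codeword b1..b15 = 110010101010110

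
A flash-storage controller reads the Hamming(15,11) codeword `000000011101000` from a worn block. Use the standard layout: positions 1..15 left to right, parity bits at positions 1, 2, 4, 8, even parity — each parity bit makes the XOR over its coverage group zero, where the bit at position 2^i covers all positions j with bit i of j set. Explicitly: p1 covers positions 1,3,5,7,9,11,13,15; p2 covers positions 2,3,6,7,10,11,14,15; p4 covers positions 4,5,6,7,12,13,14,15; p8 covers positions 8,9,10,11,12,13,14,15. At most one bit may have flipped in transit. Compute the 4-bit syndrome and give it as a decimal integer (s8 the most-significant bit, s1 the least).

7

s1: b1⊕b3⊕b5⊕b7⊕b9⊕b11⊕b13⊕b15 = 0⊕0⊕0⊕0⊕1⊕0⊕0⊕0 = 1
s2: b2⊕b3⊕b6⊕b7⊕b10⊕b11⊕b14⊕b15 = 0⊕0⊕0⊕0⊕1⊕0⊕0⊕0 = 1
s4: b4⊕b5⊕b6⊕b7⊕b12⊕b13⊕b14⊕b15 = 0⊕0⊕0⊕0⊕1⊕0⊕0⊕0 = 1
s8: b8⊕b9⊕b10⊕b11⊕b12⊕b13⊕b14⊕b15 = 1⊕1⊕1⊕0⊕1⊕0⊕0⊕0 = 0
Syndrome (s8...s1) = 0111 → position 7.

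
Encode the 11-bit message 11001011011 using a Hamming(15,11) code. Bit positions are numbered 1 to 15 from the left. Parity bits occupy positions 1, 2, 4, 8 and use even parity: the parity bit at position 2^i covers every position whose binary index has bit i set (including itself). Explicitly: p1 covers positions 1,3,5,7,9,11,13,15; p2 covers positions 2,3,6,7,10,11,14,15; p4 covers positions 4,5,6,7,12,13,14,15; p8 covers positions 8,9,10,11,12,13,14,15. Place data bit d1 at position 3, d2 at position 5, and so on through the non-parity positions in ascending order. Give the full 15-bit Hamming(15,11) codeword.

101010011011011

Place data bits at non-power-of-two positions: b3=1, b5=1, b6=0, b7=0, b9=1, b10=0, b11=1, b12=1, b13=0, b14=1, b15=1.
p1 = XOR of data positions {3,5,7,9,11,13,15} = 1⊕1⊕0⊕1⊕1⊕0⊕1 = 1
p2 = XOR of data positions {3,6,7,10,11,14,15} = 1⊕0⊕0⊕0⊕1⊕1⊕1 = 0
p4 = XOR of data positions {5,6,7,12,13,14,15} = 1⊕0⊕0⊕1⊕0⊕1⊕1 = 0
p8 = XOR of data positions {9,10,11,12,13,14,15} = 1⊕0⊕1⊕1⊕0⊕1⊕1 = 1
Codeword b1..b15 = 101010011011011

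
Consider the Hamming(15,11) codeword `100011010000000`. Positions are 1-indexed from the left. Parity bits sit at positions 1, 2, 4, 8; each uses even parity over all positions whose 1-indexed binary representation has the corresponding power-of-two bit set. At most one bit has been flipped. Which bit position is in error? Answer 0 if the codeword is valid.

s1: b1⊕b3⊕b5⊕b7⊕b9⊕b11⊕b13⊕b15 = 1⊕0⊕1⊕0⊕0⊕0⊕0⊕0 = 0
s2: b2⊕b3⊕b6⊕b7⊕b10⊕b11⊕b14⊕b15 = 0⊕0⊕1⊕0⊕0⊕0⊕0⊕0 = 1
s4: b4⊕b5⊕b6⊕b7⊕b12⊕b13⊕b14⊕b15 = 0⊕1⊕1⊕0⊕0⊕0⊕0⊕0 = 0
s8: b8⊕b9⊕b10⊕b11⊕b12⊕b13⊕b14⊕b15 = 1⊕0⊕0⊕0⊕0⊕0⊕0⊕0 = 1
Syndrome (s8...s1) = 1010 → position 10.

10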